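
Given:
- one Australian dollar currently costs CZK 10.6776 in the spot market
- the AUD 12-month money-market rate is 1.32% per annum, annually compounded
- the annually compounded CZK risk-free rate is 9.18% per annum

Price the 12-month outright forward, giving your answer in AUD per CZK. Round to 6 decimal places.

0.086912

T = 1 year.
Growth of 1 CZK over T: (1 + 0.0918)^1 = 1.091800.
AUD accumulates by (1 + 0.0132)^1 = 1.013200.
Forward (CZK per AUD) = 10.6776 × 1.091800 / 1.013200 = 11.50593.
Quoted the other way: 1/11.50593 = 0.086912 AUD per CZK.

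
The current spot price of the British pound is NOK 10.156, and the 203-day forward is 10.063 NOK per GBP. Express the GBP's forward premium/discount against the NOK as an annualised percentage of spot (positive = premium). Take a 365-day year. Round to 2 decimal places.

T = 203/365 years.
GBP trades forward at -0.91571% vs spot over the period.
Annualise by dividing by T: -0.0091571 / (203/365) = -0.016465 → -1.65%.

-1.65%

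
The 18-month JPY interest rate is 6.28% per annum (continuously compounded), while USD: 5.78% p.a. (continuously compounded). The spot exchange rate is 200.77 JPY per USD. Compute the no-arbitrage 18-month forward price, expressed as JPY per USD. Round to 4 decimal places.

T = 18/12 years.
JPY accumulates by e^(0.0628×18/12) = 1.09877948.
USD growth factor: e^(0.0578×18/12) = 1.09056946.
So F = 200.77 × 1.09877948 / 1.09056946 = 202.281436 (JPY/USD).

202.2814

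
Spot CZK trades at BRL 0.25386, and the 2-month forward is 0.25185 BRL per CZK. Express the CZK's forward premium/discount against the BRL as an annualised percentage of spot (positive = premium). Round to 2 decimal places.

-4.75%

T = 2/12 years.
(F − S)/S = (0.25185 − 0.25386)/0.25386 = -0.0079177.
Annualise by dividing by T: -0.0079177 / (2/12) = -0.047506 → -4.75%.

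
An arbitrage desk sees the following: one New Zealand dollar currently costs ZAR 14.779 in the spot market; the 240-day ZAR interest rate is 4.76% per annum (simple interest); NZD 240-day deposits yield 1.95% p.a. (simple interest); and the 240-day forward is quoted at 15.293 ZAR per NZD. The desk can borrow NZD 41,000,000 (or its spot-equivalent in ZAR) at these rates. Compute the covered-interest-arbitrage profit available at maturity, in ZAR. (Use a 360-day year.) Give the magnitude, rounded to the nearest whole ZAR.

ZAR 9,996,705

T = 240/360 years.
Route A — deposit NZD, sell forward: 41,000,000 × 1.013000 × 15.293 = ZAR 635,164,169.00.
Route B — convert at spot, deposit ZAR: 41,000,000 × 14.779 × 1.03173333333 = ZAR 625,167,464.26.
The quoted forward overvalues NZD, so borrow ZAR, buy NZD at spot, deposit the NZD at 1.95%, and sell the proceeds forward at 15.293.
Arbitrage profit = |635,164,169.00 − 625,167,464.26| = ZAR 9,996,705.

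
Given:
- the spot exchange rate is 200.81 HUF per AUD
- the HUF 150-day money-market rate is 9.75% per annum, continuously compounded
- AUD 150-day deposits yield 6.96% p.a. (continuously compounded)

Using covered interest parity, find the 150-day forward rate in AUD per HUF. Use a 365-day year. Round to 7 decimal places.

T = 150/365 years.
HUF accumulates by e^(0.0975×150/365) = 1.0408821.
Growth of 1 AUD over T: e^(0.0696×150/365) = 1.0290157.
CIP: F = S · (grow HUF)/(grow AUD) = 200.81 × 1.0408821/1.0290157 = 203.1257 HUF per AUD.
Quoted the other way: 1/203.1257 = 0.0049231 AUD per HUF.

0.0049231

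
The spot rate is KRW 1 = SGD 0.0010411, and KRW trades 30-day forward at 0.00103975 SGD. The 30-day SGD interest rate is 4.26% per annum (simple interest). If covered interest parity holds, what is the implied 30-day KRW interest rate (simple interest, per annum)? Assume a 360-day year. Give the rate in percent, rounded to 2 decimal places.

5.82%

T = 30/360 years.
CIP gives F = S · g_SGD/g_KRW, so g_SGD/g_KRW = 0.00103975/0.0010411 = 0.9987033.
The SGD side grows by 1 + 0.0426×30/360 = 1.003550.
So the KRW growth factor = 1.004853.
r = (1.004853 − 1)/(30/360) = 0.058236 → 5.82%.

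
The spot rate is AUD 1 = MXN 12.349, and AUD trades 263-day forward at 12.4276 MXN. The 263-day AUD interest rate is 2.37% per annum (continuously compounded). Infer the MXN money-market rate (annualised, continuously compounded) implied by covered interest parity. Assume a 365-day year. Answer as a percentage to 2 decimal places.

3.25%

T = 263/365 years.
By CIP, F/S equals the MXN-to-AUD growth ratio: 12.4276/12.349 = 1.0063649.
AUD growth factor: e^(0.0237×263/365) = 1.0172236.
So the MXN growth factor = 1.0236981.
Take logs: ln 1.0236981 / (263/365) = 0.032505, so 3.25%.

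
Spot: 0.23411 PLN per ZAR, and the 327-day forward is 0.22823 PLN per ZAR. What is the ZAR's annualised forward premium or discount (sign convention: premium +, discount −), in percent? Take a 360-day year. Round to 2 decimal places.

T = 327/360 years.
ZAR trades forward at -2.51164% vs spot over the period.
Annualise by dividing by T: -0.0251164 / (327/360) = -0.027651 → -2.77%.

-2.77%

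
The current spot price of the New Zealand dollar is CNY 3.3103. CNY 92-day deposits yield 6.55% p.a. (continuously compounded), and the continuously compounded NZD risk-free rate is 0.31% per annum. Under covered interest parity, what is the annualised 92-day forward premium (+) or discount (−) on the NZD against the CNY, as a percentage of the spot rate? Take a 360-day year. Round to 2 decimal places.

+6.29%

T = 92/360 years.
No-arbitrage forward: 3.3103 × 1.0168798 / 1.0007925 = 3.3635116 CNY/NZD.
(F − S)/S ÷ T = (3.3635116 − 3.3103)/3.3103/(92/360) = 0.062900 → 6.29%.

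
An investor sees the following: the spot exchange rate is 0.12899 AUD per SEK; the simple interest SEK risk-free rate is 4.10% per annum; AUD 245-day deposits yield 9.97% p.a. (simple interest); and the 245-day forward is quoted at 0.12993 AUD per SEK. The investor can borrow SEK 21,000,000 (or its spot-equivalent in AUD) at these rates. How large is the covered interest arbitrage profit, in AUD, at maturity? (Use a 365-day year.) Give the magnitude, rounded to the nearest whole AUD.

AUD 86,447

T = 245/365 years.
Keep in SEK, deliver into the forward: 21,000,000·1.027520548·0.12993 = AUD 2,803,620.64.
Swap to AUD now, deposit: 21,000,000·0.12899·1.066921918 = AUD 2,890,067.42.
The quoted forward undervalues SEK, so borrow SEK, convert to AUD at spot, deposit the AUD at 9.97%, and buy SEK forward at 0.12993 to cover the loan.
The gap between the two covered legs is AUD 86,447.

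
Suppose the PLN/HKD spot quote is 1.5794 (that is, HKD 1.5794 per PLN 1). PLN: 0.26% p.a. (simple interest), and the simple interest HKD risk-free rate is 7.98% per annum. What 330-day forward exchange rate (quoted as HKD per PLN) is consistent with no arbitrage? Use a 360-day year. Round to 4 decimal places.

1.6909

T = 330/360 years.
HKD growth factor: 1 + 0.0798×330/360 = 1.073150.
PLN accumulates by 1 + 0.0026×330/360 = 1.0023833.
CIP: F = S · (grow HKD)/(grow PLN) = 1.5794 × 1.073150/1.0023833 = 1.690903 HKD per PLN.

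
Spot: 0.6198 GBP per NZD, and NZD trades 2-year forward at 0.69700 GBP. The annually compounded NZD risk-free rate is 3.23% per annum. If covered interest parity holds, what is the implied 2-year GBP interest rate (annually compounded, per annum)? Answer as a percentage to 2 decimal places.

9.47%

T = 2 years.
CIP gives F = S · g_GBP/g_NZD, so g_GBP/g_NZD = 0.697/0.6198 = 1.1245563.
The NZD side grows by (1 + 0.0323)^2 = 1.0656433.
That pins the GBP growth at 1.1983759.
r = 1.1983759^(1/2) − 1 = 0.094704 → 9.47%.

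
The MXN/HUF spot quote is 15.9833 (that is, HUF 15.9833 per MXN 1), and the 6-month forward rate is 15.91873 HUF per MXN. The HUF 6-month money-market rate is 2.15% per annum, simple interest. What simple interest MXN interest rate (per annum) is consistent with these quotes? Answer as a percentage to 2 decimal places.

T = 6/12 years.
F/S = 15.91873/15.9833 = 0.9959602 = (growth of HUF) / (growth of MXN).
HUF growth factor: 1 + 0.0215×6/12 = 1.010750.
So the MXN growth factor = 1.0148498.
r = (1.0148498 − 1)/(6/12) = 0.029700 → 2.97%.

2.97%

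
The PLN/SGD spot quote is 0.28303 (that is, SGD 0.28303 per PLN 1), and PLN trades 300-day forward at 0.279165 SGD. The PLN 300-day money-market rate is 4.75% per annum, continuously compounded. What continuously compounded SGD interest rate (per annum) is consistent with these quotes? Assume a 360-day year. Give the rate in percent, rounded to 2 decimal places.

3.10%

T = 300/360 years.
F/S = 0.279165/0.28303 = 0.9863442 = (growth of SGD) / (growth of PLN).
The PLN side grows by e^(0.0475×300/360) = 1.0403772.
Hence g_SGD = 1.026170.
Take logs: ln 1.026170 / (300/360) = 0.031000, so 3.10%.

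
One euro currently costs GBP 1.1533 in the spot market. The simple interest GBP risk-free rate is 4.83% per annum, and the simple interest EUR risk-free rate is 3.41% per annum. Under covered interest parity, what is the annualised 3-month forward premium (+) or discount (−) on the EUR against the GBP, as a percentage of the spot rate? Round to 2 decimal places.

T = 3/12 years.
F = S · g_GBP/g_EUR = 1.1533 × 1.012075/1.008525 = 1.1573596.
Annualised premium = (F − S)/S × (1/T) = (1.1573596 − 1.1533)/1.1533 ÷ (3/12) = 1.41%.

+1.41%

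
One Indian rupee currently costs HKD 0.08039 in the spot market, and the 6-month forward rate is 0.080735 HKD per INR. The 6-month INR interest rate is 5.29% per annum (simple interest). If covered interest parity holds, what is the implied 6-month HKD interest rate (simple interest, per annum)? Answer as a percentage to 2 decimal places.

T = 6/12 years.
By CIP, F/S equals the HKD-to-INR growth ratio: 0.080735/0.08039 = 1.0042916.
INR growth factor: 1 + 0.0529×6/12 = 1.026450.
So the HKD growth factor = 1.0308551.
r = (1.0308551 − 1)/(6/12) = 0.061710 → 6.17%.

6.17%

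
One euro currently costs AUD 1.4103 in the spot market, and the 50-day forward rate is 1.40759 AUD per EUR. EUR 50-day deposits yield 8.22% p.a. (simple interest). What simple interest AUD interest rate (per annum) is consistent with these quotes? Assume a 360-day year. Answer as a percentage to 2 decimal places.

T = 50/360 years.
CIP gives F = S · g_AUD/g_EUR, so g_AUD/g_EUR = 1.40759/1.4103 = 0.9980784.
EUR growth factor: 1 + 0.0822×50/360 = 1.0114167.
That pins the AUD growth at 1.0094732.
(1.0094732 − 1)/T = 0.068207, i.e. 6.82%.

6.82%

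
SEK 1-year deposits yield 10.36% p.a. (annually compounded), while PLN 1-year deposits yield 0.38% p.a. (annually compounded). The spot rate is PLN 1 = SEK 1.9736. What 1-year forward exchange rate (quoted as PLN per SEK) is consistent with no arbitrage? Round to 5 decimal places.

0.46087

T = 1 year.
SEK growth factor: (1 + 0.1036)^1 = 1.103600.
PLN growth factor: (1 + 0.0038)^1 = 1.003800.
Forward (SEK per PLN) = 1.9736 × 1.103600 / 1.003800 = 2.169820.
Invert for PLN per SEK: 1 / 2.169820 = 0.46087.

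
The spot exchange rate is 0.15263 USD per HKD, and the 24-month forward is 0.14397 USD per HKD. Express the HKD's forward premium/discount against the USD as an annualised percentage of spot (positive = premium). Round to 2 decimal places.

T = 2 years.
Period premium: (0.14397 − 0.15263)/0.15263 = -0.0567385.
×(1/T) gives -2.84% p.a.

-2.84%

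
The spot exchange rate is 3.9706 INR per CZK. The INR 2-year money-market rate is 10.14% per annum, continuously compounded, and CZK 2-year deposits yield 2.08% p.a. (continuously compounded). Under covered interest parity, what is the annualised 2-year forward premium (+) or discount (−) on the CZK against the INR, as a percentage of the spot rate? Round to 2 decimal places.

+8.75%

T = 2 years.
No-arbitrage forward: 3.9706 × 1.2248275 / 1.0424774 = 4.6651372 INR/CZK.
Annualised premium = (F − S)/S × (1/T) = (4.6651372 − 3.9706)/3.9706 ÷ 2 = 8.75%.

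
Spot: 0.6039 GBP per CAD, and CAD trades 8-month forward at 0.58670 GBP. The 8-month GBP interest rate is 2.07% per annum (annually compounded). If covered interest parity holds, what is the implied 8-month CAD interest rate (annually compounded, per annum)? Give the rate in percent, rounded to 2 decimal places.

6.59%

T = 8/12 years.
By CIP, F/S equals the GBP-to-CAD growth ratio: 0.5867/0.6039 = 0.9715185.
The GBP side grows by (1 + 0.0207)^(8/12) = 1.0137528.
That pins the CAD growth at 1.0434725.
r = 1.0434725^(12/8) − 1 = 0.065912 → 6.59%.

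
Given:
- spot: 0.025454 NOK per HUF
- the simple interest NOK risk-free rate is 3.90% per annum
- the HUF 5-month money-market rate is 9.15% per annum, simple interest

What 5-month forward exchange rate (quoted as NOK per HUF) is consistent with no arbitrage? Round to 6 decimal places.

T = 5/12 years.
NOK growth factor: 1 + 0.0390×5/12 = 1.016250.
Growth of 1 HUF over T: 1 + 0.0915×5/12 = 1.038125.
Forward (NOK per HUF) = 0.025454 × 1.016250 / 1.038125 = 0.02491764.

0.024918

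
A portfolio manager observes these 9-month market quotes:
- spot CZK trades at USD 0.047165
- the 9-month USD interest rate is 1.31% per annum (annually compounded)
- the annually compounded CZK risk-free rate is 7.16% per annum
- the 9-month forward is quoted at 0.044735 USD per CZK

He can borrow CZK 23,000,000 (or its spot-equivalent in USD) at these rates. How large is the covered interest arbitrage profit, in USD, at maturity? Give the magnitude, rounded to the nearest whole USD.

USD 11,759

T = 9/12 years.
Invest the CZK and cover forward: 23,000,000 × 1.053233171 × 0.044735 = USD 1,083,676.88.
Convert at spot and invest in USD: 23,000,000 × 0.047165 × 1.009808999 = USD 1,095,435.75.
The quoted forward undervalues CZK, so borrow CZK, convert to USD at spot, deposit the USD at 1.31%, and buy CZK forward at 0.044735 to cover the loan.
Arbitrage profit = |1,083,676.88 − 1,095,435.75| = USD 11,759.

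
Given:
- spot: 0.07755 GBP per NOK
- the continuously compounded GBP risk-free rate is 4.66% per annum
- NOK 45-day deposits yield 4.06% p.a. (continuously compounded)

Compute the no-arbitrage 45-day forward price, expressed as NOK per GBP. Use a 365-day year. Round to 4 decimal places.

T = 45/365 years.
Growth of 1 GBP over T: e^(0.0466×45/365) = 1.00576174.
NOK accumulates by e^(0.0406×45/365) = 1.00501803.
So F = 0.07755 × 1.00576174 / 1.00501803 = 0.077607387 (GBP/NOK).
Invert for NOK per GBP: 1 / 0.077607387 = 12.8854.

12.8854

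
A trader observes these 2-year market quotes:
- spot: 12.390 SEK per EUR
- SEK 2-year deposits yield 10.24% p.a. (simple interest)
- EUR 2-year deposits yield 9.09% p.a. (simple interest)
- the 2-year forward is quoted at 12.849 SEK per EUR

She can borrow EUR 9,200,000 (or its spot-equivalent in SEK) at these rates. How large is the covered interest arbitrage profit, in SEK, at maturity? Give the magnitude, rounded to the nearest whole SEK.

SEK 2,368,781

T = 2 years.
Route A — deposit EUR, sell forward: 9,200,000 × 1.181800 × 12.849 = SEK 139,701,523.44.
Route B — convert at spot, deposit SEK: 9,200,000 × 12.390 × 1.204800 = SEK 137,332,742.40.
The quoted forward overvalues EUR, so borrow SEK, buy EUR at spot, deposit the EUR at 9.09%, and sell the proceeds forward at 12.849.
The gap between the two covered legs is SEK 2,368,781.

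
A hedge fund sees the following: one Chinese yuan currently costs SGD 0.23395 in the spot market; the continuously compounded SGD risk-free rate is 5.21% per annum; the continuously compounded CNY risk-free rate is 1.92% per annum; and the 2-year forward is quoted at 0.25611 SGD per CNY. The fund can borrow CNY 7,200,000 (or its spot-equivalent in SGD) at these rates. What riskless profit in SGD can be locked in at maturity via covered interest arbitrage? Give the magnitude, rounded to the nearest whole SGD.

SGD 46,749

T = 2 years.
Invest the CNY and cover forward: 7,200,000 × 1.039146808 × 0.25611 = SGD 1,916,178.40.
Convert at spot and invest in SGD: 7,200,000 × 0.23395 × 1.109822397 = SGD 1,869,429.24.
The quoted forward overvalues CNY, so borrow SGD, buy CNY at spot, deposit the CNY at 1.92%, and sell the proceeds forward at 0.25611.
Arbitrage profit = |1,916,178.40 − 1,869,429.24| = SGD 46,749.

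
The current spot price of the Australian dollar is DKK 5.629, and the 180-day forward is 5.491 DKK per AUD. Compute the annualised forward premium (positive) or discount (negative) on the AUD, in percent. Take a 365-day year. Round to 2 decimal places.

-4.97%

T = 180/365 years.
Period premium: (5.491 − 5.629)/5.629 = -0.0245159.
Annualise by dividing by T: -0.0245159 / (180/365) = -0.049713 → -4.97%.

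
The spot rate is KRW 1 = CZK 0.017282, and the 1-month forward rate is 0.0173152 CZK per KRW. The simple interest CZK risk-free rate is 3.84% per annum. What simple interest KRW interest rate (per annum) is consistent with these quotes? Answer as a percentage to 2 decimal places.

T = 1/12 years.
F/S = 0.0173152/0.017282 = 1.0019211 = (growth of CZK) / (growth of KRW).
The CZK side grows by 1 + 0.0384×1/12 = 1.003200.
So the KRW growth factor = 1.0012764.
r = (1.0012764 − 1)/(1/12) = 0.015317 → 1.53%.

1.53%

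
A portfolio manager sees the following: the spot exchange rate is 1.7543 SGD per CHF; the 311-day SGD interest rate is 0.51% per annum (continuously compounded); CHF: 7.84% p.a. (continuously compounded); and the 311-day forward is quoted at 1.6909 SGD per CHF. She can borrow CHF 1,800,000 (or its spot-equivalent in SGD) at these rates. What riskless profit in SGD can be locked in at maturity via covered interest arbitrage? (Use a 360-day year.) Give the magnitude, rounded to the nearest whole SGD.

SGD 85,219

T = 311/360 years.
Keep in CHF, deliver into the forward: 1,800,000·1.07007516·1.6909 = SGD 3,256,902.16.
Swap to SGD now, deposit: 1,800,000·1.7543·1.004415553 = SGD 3,171,683.17.
The quoted forward overvalues CHF, so borrow SGD, buy CHF at spot, deposit the CHF at 7.84%, and sell the proceeds forward at 1.6909.
Arbitrage profit = |3,256,902.16 − 3,171,683.17| = SGD 85,219.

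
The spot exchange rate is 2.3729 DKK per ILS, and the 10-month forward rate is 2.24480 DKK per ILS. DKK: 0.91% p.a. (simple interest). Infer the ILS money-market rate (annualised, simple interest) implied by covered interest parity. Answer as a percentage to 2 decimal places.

T = 10/12 years.
By CIP, F/S equals the DKK-to-ILS growth ratio: 2.2448/2.3729 = 0.9460154.
DKK growth factor: 1 + 0.0091×10/12 = 1.0075833.
So the ILS growth factor = 1.0650813.
r = (1.0650813 − 1)/(10/12) = 0.078098 → 7.81%.

7.81%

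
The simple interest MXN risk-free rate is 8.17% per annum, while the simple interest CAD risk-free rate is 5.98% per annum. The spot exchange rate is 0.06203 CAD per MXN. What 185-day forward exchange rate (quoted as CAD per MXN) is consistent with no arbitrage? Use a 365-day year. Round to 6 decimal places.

T = 185/365 years.
Growth of 1 CAD over T: 1 + 0.0598×185/365 = 1.0303096.
MXN accumulates by 1 + 0.0817×185/365 = 1.0414096.
CIP: F = S · (grow CAD)/(grow MXN) = 0.06203 × 1.0303096/1.0414096 = 0.06136885 CAD per MXN.

0.061369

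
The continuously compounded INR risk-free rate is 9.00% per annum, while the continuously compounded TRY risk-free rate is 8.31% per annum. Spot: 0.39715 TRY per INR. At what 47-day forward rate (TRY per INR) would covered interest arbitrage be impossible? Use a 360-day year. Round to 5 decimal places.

0.39679

T = 47/360 years.
Growth of 1 TRY over T: e^(0.0831×47/360) = 1.0109082.
INR accumulates by e^(0.0900×47/360) = 1.0118193.
CIP: F = S · (grow TRY)/(grow INR) = 0.39715 × 1.0109082/1.0118193 = 0.3967924 TRY per INR.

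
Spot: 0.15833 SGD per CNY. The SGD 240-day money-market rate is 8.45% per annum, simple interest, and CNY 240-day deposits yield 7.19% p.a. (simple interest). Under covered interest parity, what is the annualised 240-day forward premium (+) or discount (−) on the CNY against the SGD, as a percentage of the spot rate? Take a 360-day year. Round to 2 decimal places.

T = 240/360 years.
No-arbitrage forward: 0.15833 × 1.0563333 / 1.0479333 = 0.15959914 SGD/CNY.
Annualised premium = (F − S)/S × (1/T) = (0.15959914 − 0.15833)/0.15833 ÷ (240/360) = 1.20%.

+1.20%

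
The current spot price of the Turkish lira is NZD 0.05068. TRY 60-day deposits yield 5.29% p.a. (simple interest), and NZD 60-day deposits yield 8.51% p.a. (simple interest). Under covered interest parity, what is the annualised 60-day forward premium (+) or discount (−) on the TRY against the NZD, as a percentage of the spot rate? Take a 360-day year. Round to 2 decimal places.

T = 60/360 years.
F = S · g_NZD/g_TRY = 0.05068 × 1.0141833/1.0088167 = 0.05094960.
Annualised premium = (F − S)/S × (1/T) = (0.05094960 − 0.05068)/0.05068 ÷ (60/360) = 3.19%.

+3.19%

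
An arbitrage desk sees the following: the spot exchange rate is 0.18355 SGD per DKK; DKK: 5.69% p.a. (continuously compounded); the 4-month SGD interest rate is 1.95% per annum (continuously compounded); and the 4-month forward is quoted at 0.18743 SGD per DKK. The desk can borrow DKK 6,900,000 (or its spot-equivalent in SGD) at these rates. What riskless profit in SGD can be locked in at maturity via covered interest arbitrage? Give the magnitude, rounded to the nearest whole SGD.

T = 4/12 years.
Invest the DKK and cover forward: 6,900,000 × 1.019147676 × 0.18743 = SGD 1,318,030.06.
Convert at spot and invest in SGD: 6,900,000 × 0.18355 × 1.006521171 = SGD 1,274,754.03.
The quoted forward overvalues DKK, so borrow SGD, buy DKK at spot, deposit the DKK at 5.69%, and sell the proceeds forward at 0.18743.
Profit = 1,318,030.06 − 1,274,754.03 = SGD 43,276.

SGD 43,276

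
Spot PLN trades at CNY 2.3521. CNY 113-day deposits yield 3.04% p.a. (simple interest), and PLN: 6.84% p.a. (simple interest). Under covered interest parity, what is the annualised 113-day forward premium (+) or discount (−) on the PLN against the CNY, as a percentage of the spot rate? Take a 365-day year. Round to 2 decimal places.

T = 113/365 years.
CIP forward (CNY per PLN) = 2.3521 × 1.0094115/1.0211759 = 2.3250028.
Annualised premium = (F − S)/S × (1/T) = (2.3250028 − 2.3521)/2.3521 ÷ (113/365) = -3.72%.

-3.72%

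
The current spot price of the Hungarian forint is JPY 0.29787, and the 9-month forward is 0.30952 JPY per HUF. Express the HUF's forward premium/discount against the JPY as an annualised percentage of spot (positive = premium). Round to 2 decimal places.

T = 9/12 years.
(F − S)/S = (0.30952 − 0.29787)/0.29787 = 0.0391110.
×(1/T) gives 5.21% p.a.

+5.21%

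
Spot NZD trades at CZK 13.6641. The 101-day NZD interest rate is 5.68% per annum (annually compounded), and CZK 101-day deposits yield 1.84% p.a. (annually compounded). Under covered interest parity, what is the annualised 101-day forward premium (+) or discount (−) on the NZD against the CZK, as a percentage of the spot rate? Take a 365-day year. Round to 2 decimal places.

-3.68%

T = 101/365 years.
CIP forward (CZK per NZD) = 13.6641 × 1.005058/1.0154045 = 13.5248692.
Annualised premium = (F − S)/S × (1/T) = (13.5248692 − 13.6641)/13.6641 ÷ (101/365) = -3.68%.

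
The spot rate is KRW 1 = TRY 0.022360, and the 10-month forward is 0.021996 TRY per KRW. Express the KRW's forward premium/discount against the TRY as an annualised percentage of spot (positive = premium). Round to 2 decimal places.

-1.95%

T = 10/12 years.
(F − S)/S = (0.021996 − 0.02236)/0.02236 = -0.0162791.
×(1/T) gives -1.95% p.a.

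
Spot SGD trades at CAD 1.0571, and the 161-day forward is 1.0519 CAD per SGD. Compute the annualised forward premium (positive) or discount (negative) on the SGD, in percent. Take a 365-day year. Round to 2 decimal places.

T = 161/365 years.
(F − S)/S = (1.0519 − 1.0571)/1.0571 = -0.0049191.
Per annum: -0.0049191 / (161/365) = -0.011152 = -1.12%.

-1.12%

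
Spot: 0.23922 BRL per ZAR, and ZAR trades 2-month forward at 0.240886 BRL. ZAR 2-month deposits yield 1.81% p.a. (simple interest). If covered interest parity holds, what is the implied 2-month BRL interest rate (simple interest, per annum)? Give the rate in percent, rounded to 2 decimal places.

6.00%

T = 2/12 years.
CIP gives F = S · g_BRL/g_ZAR, so g_BRL/g_ZAR = 0.240886/0.23922 = 1.0069643.
ZAR growth factor: 1 + 0.0181×2/12 = 1.0030167.
So the BRL growth factor = 1.010002.
(1.010002 − 1)/T = 0.060012, i.e. 6.00%.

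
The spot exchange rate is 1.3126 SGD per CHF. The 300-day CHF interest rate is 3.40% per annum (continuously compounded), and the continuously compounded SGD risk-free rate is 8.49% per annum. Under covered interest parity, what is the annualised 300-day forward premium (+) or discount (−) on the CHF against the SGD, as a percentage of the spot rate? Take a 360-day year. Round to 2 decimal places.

+5.20%

T = 300/360 years.
CIP forward (SGD per CHF) = 1.3126 × 1.0733129/1.0287385 = 1.3694739.
(F − S)/S ÷ T = (1.3694739 − 1.3126)/1.3126/(300/360) = 0.051995 → 5.20%.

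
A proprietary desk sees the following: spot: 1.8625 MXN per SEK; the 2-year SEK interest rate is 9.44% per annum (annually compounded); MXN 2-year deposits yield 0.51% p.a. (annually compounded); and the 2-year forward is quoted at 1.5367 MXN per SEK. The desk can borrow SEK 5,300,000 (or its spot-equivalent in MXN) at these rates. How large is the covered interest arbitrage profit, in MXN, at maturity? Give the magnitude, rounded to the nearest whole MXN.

MXN 217,421

T = 2 years.
Invest the SEK and cover forward: 5,300,000 × 1.19771136 × 1.5367 = MXN 9,754,772.15.
Convert at spot and invest in MXN: 5,300,000 × 1.8625 × 1.01022601 = MXN 9,972,193.50.
The quoted forward undervalues SEK, so borrow SEK, convert to MXN at spot, deposit the MXN at 0.51%, and buy SEK forward at 1.5367 to cover the loan.
Profit = 9,972,193.50 − 9,754,772.15 = MXN 217,421.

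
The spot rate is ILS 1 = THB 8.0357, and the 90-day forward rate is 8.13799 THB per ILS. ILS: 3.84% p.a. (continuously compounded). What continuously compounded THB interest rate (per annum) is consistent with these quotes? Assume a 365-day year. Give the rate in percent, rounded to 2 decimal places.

T = 90/365 years.
F/S = 8.13799/8.0357 = 1.0127294 = (growth of THB) / (growth of ILS).
ILS growth factor: e^(0.0384×90/365) = 1.0095135.
That pins the THB growth at 1.022364.
r = ln(1.022364)/(90/365) = 0.089699 → 8.97%.

8.97%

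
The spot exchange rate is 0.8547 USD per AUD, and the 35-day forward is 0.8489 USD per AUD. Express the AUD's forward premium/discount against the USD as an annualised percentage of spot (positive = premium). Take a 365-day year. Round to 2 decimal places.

-7.08%

T = 35/365 years.
(F − S)/S = (0.8489 − 0.8547)/0.8547 = -0.0067860.
×(1/T) gives -7.08% p.a.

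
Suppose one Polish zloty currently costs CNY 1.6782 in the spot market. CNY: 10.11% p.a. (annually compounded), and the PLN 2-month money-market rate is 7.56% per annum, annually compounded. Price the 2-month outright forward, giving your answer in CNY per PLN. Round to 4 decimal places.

1.6848

T = 2/12 years.
CNY accumulates by (1 + 0.1011)^(2/12) = 1.0161811.
PLN accumulates by (1 + 0.0756)^(2/12) = 1.0122205.
CIP: F = S · (grow CNY)/(grow PLN) = 1.6782 × 1.0161811/1.0122205 = 1.684766 CNY per PLN.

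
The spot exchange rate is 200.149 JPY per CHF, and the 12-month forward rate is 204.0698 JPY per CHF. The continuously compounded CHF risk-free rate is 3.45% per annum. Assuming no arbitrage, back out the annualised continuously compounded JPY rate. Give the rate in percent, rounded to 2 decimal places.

T = 1 year.
By CIP, F/S equals the JPY-to-CHF growth ratio: 204.0698/200.149 = 1.0195894.
CHF growth factor: e^(0.0345×1) = 1.035102.
That pins the JPY growth at 1.055379.
Take logs: ln 1.055379 / 1 = 0.053900, so 5.39%.

5.39%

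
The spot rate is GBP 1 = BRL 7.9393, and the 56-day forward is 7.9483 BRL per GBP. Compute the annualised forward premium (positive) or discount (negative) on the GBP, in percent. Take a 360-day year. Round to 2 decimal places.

T = 56/360 years.
Period premium: (7.9483 − 7.9393)/7.9393 = 0.0011336.
Annualise by dividing by T: 0.0011336 / (56/360) = 0.007287 → 0.73%.

+0.73%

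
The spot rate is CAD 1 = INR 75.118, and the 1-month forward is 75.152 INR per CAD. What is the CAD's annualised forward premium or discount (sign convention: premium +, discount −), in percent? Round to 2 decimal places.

T = 1/12 years.
CAD trades forward at +0.04526% vs spot over the period.
Annualise by dividing by T: 0.0004526 / (1/12) = 0.005431 → 0.54%.

+0.54%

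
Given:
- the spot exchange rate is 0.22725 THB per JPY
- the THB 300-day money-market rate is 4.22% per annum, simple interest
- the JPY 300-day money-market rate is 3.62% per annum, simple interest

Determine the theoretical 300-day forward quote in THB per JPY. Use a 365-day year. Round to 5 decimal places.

0.22834

T = 300/365 years.
THB accumulates by 1 + 0.0422×300/365 = 1.0346849.
Growth of 1 JPY over T: 1 + 0.0362×300/365 = 1.0297534.
CIP: F = S · (grow THB)/(grow JPY) = 0.22725 × 1.0346849/1.0297534 = 0.2283383 THB per JPY.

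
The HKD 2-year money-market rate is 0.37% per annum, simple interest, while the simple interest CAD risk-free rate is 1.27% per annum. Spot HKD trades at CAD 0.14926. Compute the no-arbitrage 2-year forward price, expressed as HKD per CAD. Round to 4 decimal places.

T = 2 years.
CAD accumulates by 1 + 0.0127×2 = 1.025400.
HKD growth factor: 1 + 0.0037×2 = 1.007400.
Forward (CAD per HKD) = 0.14926 × 1.025400 / 1.007400 = 0.1519269.
Invert for HKD per CAD: 1 / 0.1519269 = 6.5821.

6.5821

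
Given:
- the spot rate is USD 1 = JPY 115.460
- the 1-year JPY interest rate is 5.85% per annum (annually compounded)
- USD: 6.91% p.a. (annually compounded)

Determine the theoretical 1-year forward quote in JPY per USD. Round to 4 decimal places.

114.3152

T = 1 year.
Growth of 1 JPY over T: (1 + 0.0585)^1 = 1.058500.
USD growth factor: (1 + 0.0691)^1 = 1.069100.
Forward (JPY per USD) = 115.46 × 1.058500 / 1.069100 = 114.315228.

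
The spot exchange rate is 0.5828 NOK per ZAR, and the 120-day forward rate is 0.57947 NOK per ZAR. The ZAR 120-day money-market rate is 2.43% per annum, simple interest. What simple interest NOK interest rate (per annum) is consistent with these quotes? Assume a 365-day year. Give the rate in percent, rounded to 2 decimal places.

0.68%

T = 120/365 years.
CIP gives F = S · g_NOK/g_ZAR, so g_NOK/g_ZAR = 0.57947/0.5828 = 0.9942862.
ZAR growth factor: 1 + 0.0243×120/365 = 1.007989.
That pins the NOK growth at 1.0022296.
r = (1.0022296 − 1)/(120/365) = 0.006782 → 0.68%.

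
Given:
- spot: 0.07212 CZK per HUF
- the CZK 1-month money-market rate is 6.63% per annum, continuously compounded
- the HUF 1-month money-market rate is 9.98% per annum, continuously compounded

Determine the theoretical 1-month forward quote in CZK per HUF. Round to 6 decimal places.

T = 1/12 years.
CZK growth factor: e^(0.0663×1/12) = 1.0055403.
Growth of 1 HUF over T: e^(0.0998×1/12) = 1.0083513.
So F = 0.07212 × 1.0055403 / 1.0083513 = 0.07191895 (CZK/HUF).

0.071919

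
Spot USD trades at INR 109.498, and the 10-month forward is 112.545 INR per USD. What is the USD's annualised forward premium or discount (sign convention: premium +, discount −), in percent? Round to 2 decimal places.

T = 10/12 years.
USD trades forward at +2.78270% vs spot over the period.
Per annum: 0.0278270 / (10/12) = 0.033392 = 3.34%.

+3.34%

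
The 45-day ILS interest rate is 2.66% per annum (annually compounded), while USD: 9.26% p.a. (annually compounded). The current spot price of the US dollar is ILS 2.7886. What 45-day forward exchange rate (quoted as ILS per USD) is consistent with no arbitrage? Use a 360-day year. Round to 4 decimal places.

T = 45/360 years.
Growth of 1 ILS over T: (1 + 0.0266)^(45/360) = 1.0032869.
Growth of 1 USD over T: (1 + 0.0926)^(45/360) = 1.0111315.
Forward (ILS per USD) = 2.7886 × 1.0032869 / 1.0111315 = 2.766965.

2.7670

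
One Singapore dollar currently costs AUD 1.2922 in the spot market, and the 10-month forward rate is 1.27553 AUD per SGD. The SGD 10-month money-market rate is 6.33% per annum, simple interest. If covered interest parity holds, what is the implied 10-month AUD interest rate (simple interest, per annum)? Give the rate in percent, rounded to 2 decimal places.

4.70%

T = 10/12 years.
F/S = 1.27553/1.2922 = 0.9870995 = (growth of AUD) / (growth of SGD).
The SGD side grows by 1 + 0.0633×10/12 = 1.052750.
Hence g_AUD = 1.039169.
r = (1.039169 − 1)/(10/12) = 0.047003 → 4.70%.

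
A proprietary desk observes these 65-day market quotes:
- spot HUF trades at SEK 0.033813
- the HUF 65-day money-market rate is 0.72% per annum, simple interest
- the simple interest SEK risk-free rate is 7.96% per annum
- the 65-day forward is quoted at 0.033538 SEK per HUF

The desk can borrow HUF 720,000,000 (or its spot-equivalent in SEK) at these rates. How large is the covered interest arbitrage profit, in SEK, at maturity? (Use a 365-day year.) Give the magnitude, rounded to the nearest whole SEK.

SEK 512,142

T = 65/365 years.
Keep in HUF, deliver into the forward: 720,000,000·1.0012821918·0.033538 = SEK 24,178,321.55.
Swap to SEK now, deposit: 720,000,000·0.033813·1.0141753425 = SEK 24,690,463.82.
The quoted forward undervalues HUF, so borrow HUF, convert to SEK at spot, deposit the SEK at 7.96%, and buy HUF forward at 0.033538 to cover the loan.
The gap between the two covered legs is SEK 512,142.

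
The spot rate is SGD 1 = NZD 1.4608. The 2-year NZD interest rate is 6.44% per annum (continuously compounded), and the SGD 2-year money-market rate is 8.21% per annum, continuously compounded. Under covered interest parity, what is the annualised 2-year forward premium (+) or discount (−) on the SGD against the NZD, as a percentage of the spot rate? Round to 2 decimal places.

T = 2 years.
F = S · g_NZD/g_SGD = 1.4608 × 1.1374626/1.178450 = 1.4099922.
(F − S)/S ÷ T = (1.4099922 − 1.4608)/1.4608/2 = -0.017390 → -1.74%.

-1.74%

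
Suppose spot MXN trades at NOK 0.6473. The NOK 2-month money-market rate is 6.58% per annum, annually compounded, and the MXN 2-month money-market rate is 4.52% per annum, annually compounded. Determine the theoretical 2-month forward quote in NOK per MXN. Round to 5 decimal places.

0.64941

T = 2/12 years.
Growth of 1 NOK over T: (1 + 0.0658)^(2/12) = 1.0106776.
MXN accumulates by (1 + 0.0452)^(2/12) = 1.0073953.
Forward (NOK per MXN) = 0.6473 × 1.0106776 / 1.0073953 = 0.6494090.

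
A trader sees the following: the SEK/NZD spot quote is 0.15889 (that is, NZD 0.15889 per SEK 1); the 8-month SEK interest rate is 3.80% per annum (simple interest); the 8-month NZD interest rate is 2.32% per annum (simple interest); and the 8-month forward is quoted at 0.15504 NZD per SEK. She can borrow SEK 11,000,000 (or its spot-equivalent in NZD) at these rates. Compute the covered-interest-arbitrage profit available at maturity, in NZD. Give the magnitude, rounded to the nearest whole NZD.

NZD 26,178

T = 8/12 years.
Keep in SEK, deliver into the forward: 11,000,000·1.025333333·0.15504 = NZD 1,748,644.48.
Swap to NZD now, deposit: 11,000,000·0.15889·1.015466667 = NZD 1,774,822.49.
The quoted forward undervalues SEK, so borrow SEK, convert to NZD at spot, deposit the NZD at 2.32%, and buy SEK forward at 0.15504 to cover the loan.
The gap between the two covered legs is NZD 26,178.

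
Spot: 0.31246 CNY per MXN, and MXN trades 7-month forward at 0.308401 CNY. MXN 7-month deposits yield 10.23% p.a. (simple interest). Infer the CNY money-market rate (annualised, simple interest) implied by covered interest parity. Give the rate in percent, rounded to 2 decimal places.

7.87%

T = 7/12 years.
By CIP, F/S equals the CNY-to-MXN growth ratio: 0.308401/0.31246 = 0.9870095.
MXN growth factor: 1 + 0.1023×7/12 = 1.059675.
Hence g_CNY = 1.0459093.
r = (1.0459093 − 1)/(7/12) = 0.078702 → 7.87%.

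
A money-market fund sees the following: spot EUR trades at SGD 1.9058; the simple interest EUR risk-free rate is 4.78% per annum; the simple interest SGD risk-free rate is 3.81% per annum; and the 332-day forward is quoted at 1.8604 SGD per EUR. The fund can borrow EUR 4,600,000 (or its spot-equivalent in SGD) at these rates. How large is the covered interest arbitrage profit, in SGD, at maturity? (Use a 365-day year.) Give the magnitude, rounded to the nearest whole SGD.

T = 332/365 years.
Invest the EUR and cover forward: 4,600,000 × 1.043478356 × 1.8604 = SGD 8,929,920.81.
Convert at spot and invest in SGD: 4,600,000 × 1.9058 × 1.034655342 = SGD 9,070,492.29.
The quoted forward undervalues EUR, so borrow EUR, convert to SGD at spot, deposit the SGD at 3.81%, and buy EUR forward at 1.8604 to cover the loan.
Profit = 9,070,492.29 − 8,929,920.81 = SGD 140,571.

SGD 140,571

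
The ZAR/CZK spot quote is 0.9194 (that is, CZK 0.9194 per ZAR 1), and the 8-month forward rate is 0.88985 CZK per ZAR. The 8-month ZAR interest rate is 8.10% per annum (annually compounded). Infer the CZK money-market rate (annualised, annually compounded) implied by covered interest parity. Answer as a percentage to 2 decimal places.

T = 8/12 years.
CIP gives F = S · g_CZK/g_ZAR, so g_CZK/g_ZAR = 0.88985/0.9194 = 0.9678595.
The ZAR side grows by (1 + 0.0810)^(8/12) = 1.0532961.
Hence g_CZK = 1.0194426.
r = 1.0194426^(12/8) − 1 = 0.029305 → 2.93%.

2.93%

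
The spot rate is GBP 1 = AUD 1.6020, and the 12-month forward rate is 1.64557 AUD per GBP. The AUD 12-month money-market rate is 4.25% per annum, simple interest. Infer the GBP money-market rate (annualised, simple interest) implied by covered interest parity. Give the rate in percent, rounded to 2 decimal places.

1.49%

T = 1 year.
CIP gives F = S · g_AUD/g_GBP, so g_AUD/g_GBP = 1.64557/1.602 = 1.0271973.
AUD growth factor: 1 + 0.0425×1 = 1.042500.
That pins the GBP growth at 1.0148975.
r = (1.0148975 − 1)/1 = 0.014898 → 1.49%.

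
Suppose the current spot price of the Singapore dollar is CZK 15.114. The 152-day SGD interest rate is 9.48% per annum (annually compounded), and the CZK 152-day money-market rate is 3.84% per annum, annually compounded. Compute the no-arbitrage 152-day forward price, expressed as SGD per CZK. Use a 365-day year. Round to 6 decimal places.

T = 152/365 years.
Growth of 1 CZK over T: (1 + 0.0384)^(152/365) = 1.0158156.
Growth of 1 SGD over T: (1 + 0.0948)^(152/365) = 1.0384379.
CIP: F = S · (grow CZK)/(grow SGD) = 15.114 × 1.0158156/1.0384379 = 14.78474 CZK per SGD.
Quoted the other way: 1/14.78474 = 0.067637 SGD per CZK.

0.067637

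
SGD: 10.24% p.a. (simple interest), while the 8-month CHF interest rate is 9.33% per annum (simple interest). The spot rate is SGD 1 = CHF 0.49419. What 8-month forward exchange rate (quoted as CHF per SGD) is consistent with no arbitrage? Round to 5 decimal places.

T = 8/12 years.
CHF growth factor: 1 + 0.0933×8/12 = 1.062200.
Growth of 1 SGD over T: 1 + 0.1024×8/12 = 1.0682667.
Forward (CHF per SGD) = 0.49419 × 1.062200 / 1.0682667 = 0.4913835.

0.49138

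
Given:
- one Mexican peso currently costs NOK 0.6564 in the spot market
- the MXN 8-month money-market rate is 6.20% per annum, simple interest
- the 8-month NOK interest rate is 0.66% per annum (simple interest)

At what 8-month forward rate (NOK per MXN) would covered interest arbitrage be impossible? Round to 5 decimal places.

T = 8/12 years.
Growth of 1 NOK over T: 1 + 0.0066×8/12 = 1.004400.
MXN accumulates by 1 + 0.0620×8/12 = 1.0413333.
Forward (NOK per MXN) = 0.6564 × 1.004400 / 1.0413333 = 0.6331193.

0.63312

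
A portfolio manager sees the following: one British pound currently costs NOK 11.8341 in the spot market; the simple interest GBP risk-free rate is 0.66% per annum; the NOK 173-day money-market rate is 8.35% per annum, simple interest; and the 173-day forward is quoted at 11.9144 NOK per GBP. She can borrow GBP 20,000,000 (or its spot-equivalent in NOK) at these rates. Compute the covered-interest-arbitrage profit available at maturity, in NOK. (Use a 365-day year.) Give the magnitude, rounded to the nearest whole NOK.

T = 173/365 years.
Invest the GBP and cover forward: 20,000,000 × 1.00312821918 × 11.9144 = NOK 239,033,417.09.
Convert at spot and invest in NOK: 20,000,000 × 11.8341 × 1.03957671233 = NOK 246,049,095.43.
The quoted forward undervalues GBP, so borrow GBP, convert to NOK at spot, deposit the NOK at 8.35%, and buy GBP forward at 11.9144 to cover the loan.
Arbitrage profit = |239,033,417.09 − 246,049,095.43| = NOK 7,015,678.

NOK 7,015,678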